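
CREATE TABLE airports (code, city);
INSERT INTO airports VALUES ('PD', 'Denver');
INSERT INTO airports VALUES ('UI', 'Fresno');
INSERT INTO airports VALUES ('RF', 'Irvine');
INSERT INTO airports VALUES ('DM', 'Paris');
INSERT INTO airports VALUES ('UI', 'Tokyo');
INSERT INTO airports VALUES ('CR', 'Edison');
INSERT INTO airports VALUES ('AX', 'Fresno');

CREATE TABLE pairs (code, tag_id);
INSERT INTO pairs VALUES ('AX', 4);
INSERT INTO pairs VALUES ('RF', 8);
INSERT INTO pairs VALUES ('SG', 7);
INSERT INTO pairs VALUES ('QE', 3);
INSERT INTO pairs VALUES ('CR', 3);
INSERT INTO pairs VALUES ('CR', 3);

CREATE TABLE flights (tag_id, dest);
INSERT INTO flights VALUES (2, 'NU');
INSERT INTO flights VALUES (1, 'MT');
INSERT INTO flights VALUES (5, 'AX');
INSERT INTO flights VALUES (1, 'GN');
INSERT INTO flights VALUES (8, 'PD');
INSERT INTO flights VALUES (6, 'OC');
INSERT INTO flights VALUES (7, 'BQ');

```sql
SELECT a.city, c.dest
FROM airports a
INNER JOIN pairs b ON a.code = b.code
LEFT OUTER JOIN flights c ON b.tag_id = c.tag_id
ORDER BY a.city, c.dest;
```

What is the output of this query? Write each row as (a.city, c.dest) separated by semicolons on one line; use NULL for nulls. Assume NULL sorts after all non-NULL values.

(Edison, NULL); (Edison, NULL); (Fresno, NULL); (Irvine, PD)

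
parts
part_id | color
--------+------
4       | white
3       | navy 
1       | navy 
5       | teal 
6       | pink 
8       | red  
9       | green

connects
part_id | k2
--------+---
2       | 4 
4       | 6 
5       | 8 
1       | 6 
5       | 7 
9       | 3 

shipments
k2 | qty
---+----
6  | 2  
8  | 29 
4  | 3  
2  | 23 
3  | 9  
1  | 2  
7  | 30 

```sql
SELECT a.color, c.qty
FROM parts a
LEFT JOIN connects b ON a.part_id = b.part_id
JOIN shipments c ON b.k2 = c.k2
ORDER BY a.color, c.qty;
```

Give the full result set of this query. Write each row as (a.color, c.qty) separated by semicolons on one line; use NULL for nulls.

Step 1 — a LEFT JOIN b on part_id → 8 row(s).
Then INNER JOIN `shipments c` on k2: keep only rows whose b.k2 appears in c.

(green, 9); (navy, 2); (teal, 29); (teal, 30); (white, 2)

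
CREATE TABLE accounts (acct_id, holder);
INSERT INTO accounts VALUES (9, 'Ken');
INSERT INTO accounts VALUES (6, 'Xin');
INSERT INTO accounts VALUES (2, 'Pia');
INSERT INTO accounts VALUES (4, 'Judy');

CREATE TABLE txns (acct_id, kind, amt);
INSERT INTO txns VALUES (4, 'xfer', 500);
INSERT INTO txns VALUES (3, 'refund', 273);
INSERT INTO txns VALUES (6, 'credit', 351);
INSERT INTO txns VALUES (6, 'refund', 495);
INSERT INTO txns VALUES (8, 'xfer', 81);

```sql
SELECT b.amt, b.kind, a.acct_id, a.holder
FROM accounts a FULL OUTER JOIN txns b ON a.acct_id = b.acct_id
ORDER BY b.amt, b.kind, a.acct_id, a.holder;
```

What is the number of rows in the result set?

7

FULL OUTER JOIN keeps every row from both sides; unmatched rows get NULL for the other side's columns.
Matching on a.acct_id = b.acct_id.
Matched pairs: 3; unmatched a rows kept: 2; unmatched b rows kept: 2.
Total: 3 matched + 4 padded = 7 rows.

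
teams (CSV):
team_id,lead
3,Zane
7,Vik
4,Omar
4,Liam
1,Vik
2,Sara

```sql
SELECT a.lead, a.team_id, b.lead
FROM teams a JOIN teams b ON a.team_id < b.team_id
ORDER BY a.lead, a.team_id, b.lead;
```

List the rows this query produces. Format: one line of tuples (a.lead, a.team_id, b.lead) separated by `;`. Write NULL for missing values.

INNER JOIN keeps only pairs where the ON condition holds.
Matching on a.team_id < b.team_id.
Matched pairs: 14.

(Liam, 4, Vik); (Omar, 4, Vik); (Sara, 2, Liam); (Sara, 2, Omar); (Sara, 2, Vik); (Sara, 2, Zane); (Vik, 1, Liam); (Vik, 1, Omar); (Vik, 1, Sara); (Vik, 1, Vik); (Vik, 1, Zane); (Zane, 3, Liam); (Zane, 3, Omar); (Zane, 3, Vik)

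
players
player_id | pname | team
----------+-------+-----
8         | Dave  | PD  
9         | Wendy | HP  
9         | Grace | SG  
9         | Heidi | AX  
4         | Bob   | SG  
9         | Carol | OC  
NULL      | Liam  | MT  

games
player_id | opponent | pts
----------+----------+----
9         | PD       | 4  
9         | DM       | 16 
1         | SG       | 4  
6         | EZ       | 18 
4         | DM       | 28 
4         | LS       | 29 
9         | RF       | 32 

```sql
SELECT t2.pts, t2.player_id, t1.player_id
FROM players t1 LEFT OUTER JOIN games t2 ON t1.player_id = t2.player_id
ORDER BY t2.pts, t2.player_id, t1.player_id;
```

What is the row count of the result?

LEFT JOIN keeps every row from `players`; unmatched rows get NULL for `games`'s columns.
Matching on t1.player_id = t2.player_id. A NULL in a compared column never satisfies the condition.
- t1 row (player_id=8): no match → kept, t2 columns NULL.
- t1 row (player_id=9): matches 3 t2 row(s) → 3 output row(s).
- t1 row (player_id=9): matches 3 t2 row(s) → 3 output row(s).
- t1 row (player_id=9): matches 3 t2 row(s) → 3 output row(s).
- t1 row (player_id=4): matches 2 t2 row(s) → 2 output row(s).
- t1 row (player_id=9): matches 3 t2 row(s) → 3 output row(s).
- t1 row (player_id=NULL): no match → kept, t2 columns NULL.
Total: 14 matched + 2 padded = 16 rows.

16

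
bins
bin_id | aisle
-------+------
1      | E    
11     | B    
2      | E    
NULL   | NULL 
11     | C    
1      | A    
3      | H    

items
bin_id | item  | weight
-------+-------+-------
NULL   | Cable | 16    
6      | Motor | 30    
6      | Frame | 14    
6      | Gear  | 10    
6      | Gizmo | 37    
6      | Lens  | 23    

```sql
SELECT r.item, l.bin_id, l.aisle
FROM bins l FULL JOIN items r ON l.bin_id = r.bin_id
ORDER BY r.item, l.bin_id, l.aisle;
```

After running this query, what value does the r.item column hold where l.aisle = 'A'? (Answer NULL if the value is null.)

NULL

FULL OUTER JOIN keeps every row from both sides; unmatched rows get NULL for the other side's columns.
Matching on l.bin_id = r.bin_id. A NULL in a compared column never satisfies the condition.
Matched pairs: 0; unmatched l rows kept: 7; unmatched r rows kept: 6.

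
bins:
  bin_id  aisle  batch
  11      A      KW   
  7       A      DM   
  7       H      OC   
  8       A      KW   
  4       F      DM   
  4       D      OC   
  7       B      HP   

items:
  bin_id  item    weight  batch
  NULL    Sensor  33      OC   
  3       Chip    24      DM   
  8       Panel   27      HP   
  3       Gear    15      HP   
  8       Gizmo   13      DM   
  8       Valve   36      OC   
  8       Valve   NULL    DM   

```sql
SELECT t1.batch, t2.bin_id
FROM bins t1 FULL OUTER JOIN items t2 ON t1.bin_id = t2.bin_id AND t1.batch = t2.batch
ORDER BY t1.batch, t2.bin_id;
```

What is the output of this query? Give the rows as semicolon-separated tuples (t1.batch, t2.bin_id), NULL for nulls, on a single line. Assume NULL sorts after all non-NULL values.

FULL OUTER JOIN keeps every row from both sides; unmatched rows get NULL for the other side's columns.
Matching on t1.bin_id = t2.bin_id AND t1.batch = t2.batch. A NULL in a compared column never satisfies the condition.
- t1[0] bin_id=11, batch=KW → no match; kept with NULLs on the t2 side.
- t1[1] bin_id=7, batch=DM → no match; kept with NULLs on the t2 side.
- t1[2] bin_id=7, batch=OC → no match; kept with NULLs on the t2 side.
- t1[3] bin_id=8, batch=KW → no match; kept with NULLs on the t2 side.
- t1[4] bin_id=4, batch=DM → no match; kept with NULLs on the t2 side.
- t1[5] bin_id=4, batch=OC → no match; kept with NULLs on the t2 side.
- t1[6] bin_id=7, batch=HP → no match; kept with NULLs on the t2 side.
- plus 7 unmatched t2 row(s), each kept with NULL t1 columns.

(DM, NULL); (DM, NULL); (HP, NULL); (KW, NULL); (KW, NULL); (OC, NULL); (OC, NULL); (NULL, 3); (NULL, 3); (NULL, 8); (NULL, 8); (NULL, 8); (NULL, 8); (NULL, NULL)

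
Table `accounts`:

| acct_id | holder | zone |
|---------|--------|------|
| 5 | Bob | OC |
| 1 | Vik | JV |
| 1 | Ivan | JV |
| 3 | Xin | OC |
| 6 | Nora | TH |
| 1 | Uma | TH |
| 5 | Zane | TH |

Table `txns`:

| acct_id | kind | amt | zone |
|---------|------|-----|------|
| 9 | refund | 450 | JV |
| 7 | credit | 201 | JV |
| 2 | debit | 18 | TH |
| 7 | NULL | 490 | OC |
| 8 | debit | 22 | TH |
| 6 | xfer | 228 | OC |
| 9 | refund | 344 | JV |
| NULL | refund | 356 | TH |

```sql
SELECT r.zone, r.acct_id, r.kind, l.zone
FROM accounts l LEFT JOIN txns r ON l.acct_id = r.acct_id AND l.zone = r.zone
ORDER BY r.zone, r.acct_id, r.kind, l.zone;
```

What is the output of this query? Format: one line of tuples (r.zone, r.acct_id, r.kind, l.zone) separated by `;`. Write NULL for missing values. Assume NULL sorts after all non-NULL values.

(NULL, NULL, NULL, JV); (NULL, NULL, NULL, JV); (NULL, NULL, NULL, OC); (NULL, NULL, NULL, OC); (NULL, NULL, NULL, TH); (NULL, NULL, NULL, TH); (NULL, NULL, NULL, TH)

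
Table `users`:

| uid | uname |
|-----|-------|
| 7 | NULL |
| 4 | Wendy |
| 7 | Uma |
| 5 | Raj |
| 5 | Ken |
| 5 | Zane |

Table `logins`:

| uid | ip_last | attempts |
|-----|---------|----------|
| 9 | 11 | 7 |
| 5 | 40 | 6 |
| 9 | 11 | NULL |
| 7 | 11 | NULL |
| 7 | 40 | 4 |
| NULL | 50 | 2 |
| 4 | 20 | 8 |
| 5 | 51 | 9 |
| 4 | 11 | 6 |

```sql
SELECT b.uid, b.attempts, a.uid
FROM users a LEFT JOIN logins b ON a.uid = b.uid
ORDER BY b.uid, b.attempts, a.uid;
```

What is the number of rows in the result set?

12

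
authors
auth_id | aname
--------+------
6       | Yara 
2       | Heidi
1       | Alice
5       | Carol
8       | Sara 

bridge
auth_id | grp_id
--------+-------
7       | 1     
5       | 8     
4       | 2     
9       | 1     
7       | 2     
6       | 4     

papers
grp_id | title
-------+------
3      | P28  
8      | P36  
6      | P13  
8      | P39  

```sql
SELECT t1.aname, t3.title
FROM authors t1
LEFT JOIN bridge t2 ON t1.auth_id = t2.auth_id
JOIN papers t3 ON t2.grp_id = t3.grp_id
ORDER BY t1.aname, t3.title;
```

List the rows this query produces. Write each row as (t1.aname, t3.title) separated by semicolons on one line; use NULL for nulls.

(Carol, P36); (Carol, P39)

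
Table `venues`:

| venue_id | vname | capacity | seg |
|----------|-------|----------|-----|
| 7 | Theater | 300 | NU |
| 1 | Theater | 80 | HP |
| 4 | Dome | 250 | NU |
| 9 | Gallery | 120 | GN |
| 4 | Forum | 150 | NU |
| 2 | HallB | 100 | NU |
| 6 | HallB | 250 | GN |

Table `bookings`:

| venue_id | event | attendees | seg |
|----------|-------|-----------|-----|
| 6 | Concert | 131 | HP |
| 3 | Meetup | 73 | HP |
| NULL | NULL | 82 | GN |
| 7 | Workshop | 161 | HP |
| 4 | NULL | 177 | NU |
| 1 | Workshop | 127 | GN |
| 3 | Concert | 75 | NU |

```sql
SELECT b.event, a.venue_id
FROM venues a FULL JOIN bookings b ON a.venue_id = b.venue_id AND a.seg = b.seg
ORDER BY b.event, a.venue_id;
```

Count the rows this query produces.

13

FULL OUTER JOIN keeps every row from both sides; unmatched rows get NULL for the other side's columns.
Matching on a.venue_id = b.venue_id AND a.seg = b.seg. A NULL in a compared column never satisfies the condition.
Matched pairs: 2; unmatched a rows kept: 5; unmatched b rows kept: 6.
Total: 2 matched + 11 padded = 13 rows.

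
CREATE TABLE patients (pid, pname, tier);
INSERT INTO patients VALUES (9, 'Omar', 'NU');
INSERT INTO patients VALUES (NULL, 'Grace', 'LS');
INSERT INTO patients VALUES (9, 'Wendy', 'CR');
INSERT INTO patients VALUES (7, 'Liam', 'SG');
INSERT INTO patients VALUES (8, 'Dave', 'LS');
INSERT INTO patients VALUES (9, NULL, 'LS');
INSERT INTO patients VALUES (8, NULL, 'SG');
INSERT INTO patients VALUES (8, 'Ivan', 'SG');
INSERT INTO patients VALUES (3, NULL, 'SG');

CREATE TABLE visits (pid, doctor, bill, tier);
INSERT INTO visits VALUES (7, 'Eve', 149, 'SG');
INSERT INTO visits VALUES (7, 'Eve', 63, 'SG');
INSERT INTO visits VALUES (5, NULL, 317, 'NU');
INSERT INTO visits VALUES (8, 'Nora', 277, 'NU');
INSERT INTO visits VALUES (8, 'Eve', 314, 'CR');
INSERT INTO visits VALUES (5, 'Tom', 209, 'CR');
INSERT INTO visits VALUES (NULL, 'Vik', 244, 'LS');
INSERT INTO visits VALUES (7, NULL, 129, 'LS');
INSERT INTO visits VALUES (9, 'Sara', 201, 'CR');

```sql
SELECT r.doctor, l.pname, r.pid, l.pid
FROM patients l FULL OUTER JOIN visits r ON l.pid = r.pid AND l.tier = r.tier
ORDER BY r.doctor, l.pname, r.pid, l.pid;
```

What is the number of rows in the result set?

16

FULL OUTER JOIN keeps every row from both sides; unmatched rows get NULL for the other side's columns.
Matching on l.pid = r.pid AND l.tier = r.tier. A NULL in a compared column never satisfies the condition.
Matched pairs: 3; unmatched l rows kept: 7; unmatched r rows kept: 6.
Total: 3 matched + 13 padded = 16 rows.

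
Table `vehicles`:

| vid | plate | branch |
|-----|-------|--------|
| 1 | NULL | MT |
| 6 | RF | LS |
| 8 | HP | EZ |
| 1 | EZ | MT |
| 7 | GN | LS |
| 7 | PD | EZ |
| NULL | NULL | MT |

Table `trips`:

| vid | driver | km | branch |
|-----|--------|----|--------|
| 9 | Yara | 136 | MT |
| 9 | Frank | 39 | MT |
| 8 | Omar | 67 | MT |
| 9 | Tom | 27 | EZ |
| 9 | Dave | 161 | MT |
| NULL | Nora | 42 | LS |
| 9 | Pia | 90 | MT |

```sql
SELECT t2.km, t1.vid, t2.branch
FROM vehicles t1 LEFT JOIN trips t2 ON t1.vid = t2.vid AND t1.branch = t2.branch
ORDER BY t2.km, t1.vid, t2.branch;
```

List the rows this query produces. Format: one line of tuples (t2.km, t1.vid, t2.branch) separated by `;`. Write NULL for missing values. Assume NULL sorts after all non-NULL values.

LEFT JOIN keeps every row from `vehicles`; unmatched rows get NULL for `trips`'s columns.
Matching on t1.vid = t2.vid AND t1.branch = t2.branch. A NULL in a compared column never satisfies the condition.
- vid=1, branch=MT: no t2 row matches, row kept with t2 columns NULL.
- vid=6, branch=LS: no t2 row matches, row kept with t2 columns NULL.
- vid=8, branch=EZ: no t2 row matches, row kept with t2 columns NULL.
- vid=1, branch=MT: no t2 row matches, row kept with t2 columns NULL.
- vid=7, branch=LS: no t2 row matches, row kept with t2 columns NULL.
- vid=7, branch=EZ: no t2 row matches, row kept with t2 columns NULL.
- vid=NULL, branch=MT: no t2 row matches, row kept with t2 columns NULL.
After projecting and ordering:
t2.km | t1.vid | t2.branch
NULL | 1 | NULL
NULL | 1 | NULL
NULL | 6 | NULL
NULL | 7 | NULL
NULL | 7 | NULL
NULL | 8 | NULL
NULL | NULL | NULL

(NULL, 1, NULL); (NULL, 1, NULL); (NULL, 6, NULL); (NULL, 7, NULL); (NULL, 7, NULL); (NULL, 8, NULL); (NULL, NULL, NULL)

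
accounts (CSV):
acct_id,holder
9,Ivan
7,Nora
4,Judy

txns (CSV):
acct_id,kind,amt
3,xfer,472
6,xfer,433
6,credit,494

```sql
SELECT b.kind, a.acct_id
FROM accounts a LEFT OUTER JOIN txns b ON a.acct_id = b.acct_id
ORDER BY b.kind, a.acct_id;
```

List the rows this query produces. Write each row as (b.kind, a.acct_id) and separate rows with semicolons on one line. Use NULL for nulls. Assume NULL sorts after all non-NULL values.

(NULL, 4); (NULL, 7); (NULL, 9)

LEFT JOIN keeps every row from `accounts`; unmatched rows get NULL for `txns`'s columns.
Matching on a.acct_id = b.acct_id.
- a row (acct_id=9): no match → kept, b columns NULL.
- a row (acct_id=7): no match → kept, b columns NULL.
- a row (acct_id=4): no match → kept, b columns NULL.
After projecting and ordering:
b.kind | a.acct_id
NULL | 4
NULL | 7
NULL | 9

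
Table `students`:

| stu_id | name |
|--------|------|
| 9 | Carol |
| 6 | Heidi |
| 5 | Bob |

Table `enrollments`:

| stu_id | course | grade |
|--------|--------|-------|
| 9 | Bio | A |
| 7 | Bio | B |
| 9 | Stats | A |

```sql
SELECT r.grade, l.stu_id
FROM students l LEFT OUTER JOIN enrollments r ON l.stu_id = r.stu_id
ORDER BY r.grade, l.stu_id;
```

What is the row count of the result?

4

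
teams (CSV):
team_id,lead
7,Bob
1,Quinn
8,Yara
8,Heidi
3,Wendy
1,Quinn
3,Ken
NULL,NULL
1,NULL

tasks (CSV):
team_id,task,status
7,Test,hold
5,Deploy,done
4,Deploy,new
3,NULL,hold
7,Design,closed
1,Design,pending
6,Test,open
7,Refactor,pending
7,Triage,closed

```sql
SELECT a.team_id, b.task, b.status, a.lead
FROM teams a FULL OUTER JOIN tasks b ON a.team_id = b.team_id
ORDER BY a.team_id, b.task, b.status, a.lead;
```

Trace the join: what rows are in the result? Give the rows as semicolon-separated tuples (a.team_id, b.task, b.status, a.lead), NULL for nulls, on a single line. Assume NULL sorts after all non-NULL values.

(1, Design, pending, Quinn); (1, Design, pending, Quinn); (1, Design, pending, NULL); (3, NULL, hold, Ken); (3, NULL, hold, Wendy); (7, Design, closed, Bob); (7, Refactor, pending, Bob); (7, Test, hold, Bob); (7, Triage, closed, Bob); (8, NULL, NULL, Heidi); (8, NULL, NULL, Yara); (NULL, Deploy, done, NULL); (NULL, Deploy, new, NULL); (NULL, Test, open, NULL); (NULL, NULL, NULL, NULL)

FULL OUTER JOIN keeps every row from both sides; unmatched rows get NULL for the other side's columns.
Matching on a.team_id = b.team_id. A NULL in a compared column never satisfies the condition.
- a row (team_id=7): matches 4 b row(s) → 4 output row(s).
- a row (team_id=1): matches 1 b row(s) → 1 output row(s).
- a row (team_id=8): no match → kept, b columns NULL.
- a row (team_id=8): no match → kept, b columns NULL.
- a row (team_id=3): matches 1 b row(s) → 1 output row(s).
- a row (team_id=1): matches 1 b row(s) → 1 output row(s).
- a row (team_id=3): matches 1 b row(s) → 1 output row(s).
- a row (team_id=NULL): no match → kept, b columns NULL.
- a row (team_id=1): matches 1 b row(s) → 1 output row(s).
- 3 row(s) from b found no a partner → padded with NULL.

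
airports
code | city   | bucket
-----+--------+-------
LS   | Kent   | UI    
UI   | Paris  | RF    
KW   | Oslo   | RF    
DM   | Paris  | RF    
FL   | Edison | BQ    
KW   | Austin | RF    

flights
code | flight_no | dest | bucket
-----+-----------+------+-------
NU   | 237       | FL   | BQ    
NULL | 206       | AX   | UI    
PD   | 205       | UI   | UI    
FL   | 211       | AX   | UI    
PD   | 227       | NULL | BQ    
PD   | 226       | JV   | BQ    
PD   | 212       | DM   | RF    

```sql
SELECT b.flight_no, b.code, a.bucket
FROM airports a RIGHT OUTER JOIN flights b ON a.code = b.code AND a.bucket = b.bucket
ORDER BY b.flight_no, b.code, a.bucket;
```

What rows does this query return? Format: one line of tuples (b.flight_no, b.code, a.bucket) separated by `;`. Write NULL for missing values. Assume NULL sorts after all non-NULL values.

RIGHT JOIN keeps every row from `flights`; unmatched rows get NULL for `airports`'s columns.
Matching on a.code = b.code AND a.bucket = b.bucket. A NULL in a compared column never satisfies the condition.
- a row (code=LS, bucket=UI): no match.
- a row (code=UI, bucket=RF): no match.
- a row (code=KW, bucket=RF): no match.
- a row (code=DM, bucket=RF): no match.
- a row (code=FL, bucket=BQ): no match.
- a row (code=KW, bucket=RF): no match.
- 7 row(s) from b found no a partner → padded with NULL.
After projecting and ordering:
b.flight_no | b.code | a.bucket
205 | PD | NULL
206 | NULL | NULL
211 | FL | NULL
212 | PD | NULL
226 | PD | NULL
227 | PD | NULL
237 | NU | NULL

(205, PD, NULL); (206, NULL, NULL); (211, FL, NULL); (212, PD, NULL); (226, PD, NULL); (227, PD, NULL); (237, NU, NULL)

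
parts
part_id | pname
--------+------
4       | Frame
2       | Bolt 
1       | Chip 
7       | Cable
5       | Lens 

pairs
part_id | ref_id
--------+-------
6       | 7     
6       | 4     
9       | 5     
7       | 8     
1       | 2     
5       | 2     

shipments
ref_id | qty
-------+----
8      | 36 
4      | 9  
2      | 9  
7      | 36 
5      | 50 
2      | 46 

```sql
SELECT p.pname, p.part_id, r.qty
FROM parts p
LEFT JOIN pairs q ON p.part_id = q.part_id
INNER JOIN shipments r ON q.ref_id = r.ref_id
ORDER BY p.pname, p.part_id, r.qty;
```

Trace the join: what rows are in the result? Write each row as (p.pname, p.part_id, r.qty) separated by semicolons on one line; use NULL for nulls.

(Cable, 7, 36); (Chip, 1, 9); (Chip, 1, 46); (Lens, 5, 9); (Lens, 5, 46)

Evaluate left to right. First `parts p LEFT JOIN pairs q` on part_id: 5 row(s).
Then INNER JOIN `shipments r` on ref_id: keep only rows whose q.ref_id appears in r.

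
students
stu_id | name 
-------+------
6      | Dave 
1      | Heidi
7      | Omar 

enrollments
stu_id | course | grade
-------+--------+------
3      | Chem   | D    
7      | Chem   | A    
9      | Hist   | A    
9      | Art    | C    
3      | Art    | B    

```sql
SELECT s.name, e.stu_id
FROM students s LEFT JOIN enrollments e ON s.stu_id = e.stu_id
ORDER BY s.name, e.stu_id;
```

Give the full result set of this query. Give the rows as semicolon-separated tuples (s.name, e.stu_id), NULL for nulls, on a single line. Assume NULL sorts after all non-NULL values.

(Dave, NULL); (Heidi, NULL); (Omar, 7)

LEFT JOIN keeps every row from `students`; unmatched rows get NULL for `enrollments`'s columns.
Matching on s.stu_id = e.stu_id.
Matched pairs: 1; unmatched s rows kept: 2.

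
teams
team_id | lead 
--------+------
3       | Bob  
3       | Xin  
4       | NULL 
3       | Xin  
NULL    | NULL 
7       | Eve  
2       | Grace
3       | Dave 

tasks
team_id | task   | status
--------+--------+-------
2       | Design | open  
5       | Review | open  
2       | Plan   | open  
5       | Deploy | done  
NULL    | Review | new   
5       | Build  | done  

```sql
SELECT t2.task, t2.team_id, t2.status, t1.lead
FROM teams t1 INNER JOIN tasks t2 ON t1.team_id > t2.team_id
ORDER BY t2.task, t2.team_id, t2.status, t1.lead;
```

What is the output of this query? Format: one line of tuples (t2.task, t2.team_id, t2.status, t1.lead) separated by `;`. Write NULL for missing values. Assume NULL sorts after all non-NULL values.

(Build, 5, done, Eve); (Deploy, 5, done, Eve); (Design, 2, open, Bob); (Design, 2, open, Dave); (Design, 2, open, Eve); (Design, 2, open, Xin); (Design, 2, open, Xin); (Design, 2, open, NULL); (Plan, 2, open, Bob); (Plan, 2, open, Dave); (Plan, 2, open, Eve); (Plan, 2, open, Xin); (Plan, 2, open, Xin); (Plan, 2, open, NULL); (Review, 5, open, Eve)

INNER JOIN keeps only pairs where the ON condition holds.
Matching on t1.team_id > t2.team_id. A NULL in a compared column never satisfies the condition.
- t1 row (team_id=3): matches 2 t2 row(s) → 2 output row(s).
- t1 row (team_id=3): matches 2 t2 row(s) → 2 output row(s).
- t1 row (team_id=4): matches 2 t2 row(s) → 2 output row(s).
- t1 row (team_id=3): matches 2 t2 row(s) → 2 output row(s).
- t1 row (team_id=NULL): no match → dropped.
- t1 row (team_id=7): matches 5 t2 row(s) → 5 output row(s).
- t1 row (team_id=2): no match → dropped.
- t1 row (team_id=3): matches 2 t2 row(s) → 2 output row(s).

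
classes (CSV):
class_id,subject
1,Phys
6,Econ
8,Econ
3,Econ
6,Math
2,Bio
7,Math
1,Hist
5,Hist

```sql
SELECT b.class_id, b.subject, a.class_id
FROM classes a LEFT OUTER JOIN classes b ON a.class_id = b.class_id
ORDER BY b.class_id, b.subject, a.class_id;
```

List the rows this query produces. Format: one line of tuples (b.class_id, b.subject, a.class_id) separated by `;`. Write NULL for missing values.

LEFT JOIN keeps every row from `classes a`; unmatched rows get NULL for `classes b`'s columns.
Matching on a.class_id = b.class_id.
- a (class_id=1) pairs with 2 row(s) of b.
- a (class_id=6) pairs with 2 row(s) of b.
- a (class_id=8) pairs with 1 row(s) of b.
- a (class_id=3) pairs with 1 row(s) of b.
- a (class_id=6) pairs with 2 row(s) of b.
- a (class_id=2) pairs with 1 row(s) of b.
- a (class_id=7) pairs with 1 row(s) of b.
- a (class_id=1) pairs with 2 row(s) of b.
- a (class_id=5) pairs with 1 row(s) of b.

(1, Hist, 1); (1, Hist, 1); (1, Phys, 1); (1, Phys, 1); (2, Bio, 2); (3, Econ, 3); (5, Hist, 5); (6, Econ, 6); (6, Econ, 6); (6, Math, 6); (6, Math, 6); (7, Math, 7); (8, Econ, 8)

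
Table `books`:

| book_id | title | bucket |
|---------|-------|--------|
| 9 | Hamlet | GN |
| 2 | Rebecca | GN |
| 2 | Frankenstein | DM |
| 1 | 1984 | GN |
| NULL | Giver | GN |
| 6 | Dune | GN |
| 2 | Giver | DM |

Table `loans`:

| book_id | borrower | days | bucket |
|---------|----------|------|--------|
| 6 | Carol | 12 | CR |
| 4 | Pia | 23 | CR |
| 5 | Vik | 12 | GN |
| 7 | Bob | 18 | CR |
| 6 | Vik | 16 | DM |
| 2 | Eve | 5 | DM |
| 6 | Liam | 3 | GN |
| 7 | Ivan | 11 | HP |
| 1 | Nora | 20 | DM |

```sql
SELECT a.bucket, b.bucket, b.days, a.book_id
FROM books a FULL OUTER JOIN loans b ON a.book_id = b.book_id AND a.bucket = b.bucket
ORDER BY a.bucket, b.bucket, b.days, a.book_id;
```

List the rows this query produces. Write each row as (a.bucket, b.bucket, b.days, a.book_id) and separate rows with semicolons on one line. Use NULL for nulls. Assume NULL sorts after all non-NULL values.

FULL OUTER JOIN keeps every row from both sides; unmatched rows get NULL for the other side's columns.
Matching on a.book_id = b.book_id AND a.bucket = b.bucket. A NULL in a compared column never satisfies the condition.
- a (book_id=9, bucket=GN) has no partner → padded with NULL.
- a (book_id=2, bucket=GN) has no partner → padded with NULL.
- a (book_id=2, bucket=DM) pairs with 1 row(s) of b.
- a (book_id=1, bucket=GN) has no partner → padded with NULL.
- a (book_id=NULL, bucket=GN) has no partner → padded with NULL.
- a (book_id=6, bucket=GN) pairs with 1 row(s) of b.
- a (book_id=2, bucket=DM) pairs with 1 row(s) of b.
- 7 b row(s) had no a match → kept, a columns NULL.

(DM, DM, 5, 2); (DM, DM, 5, 2); (GN, GN, 3, 6); (GN, NULL, NULL, 1); (GN, NULL, NULL, 2); (GN, NULL, NULL, 9); (GN, NULL, NULL, NULL); (NULL, CR, 12, NULL); (NULL, CR, 18, NULL); (NULL, CR, 23, NULL); (NULL, DM, 16, NULL); (NULL, DM, 20, NULL); (NULL, GN, 12, NULL); (NULL, HP, 11, NULL)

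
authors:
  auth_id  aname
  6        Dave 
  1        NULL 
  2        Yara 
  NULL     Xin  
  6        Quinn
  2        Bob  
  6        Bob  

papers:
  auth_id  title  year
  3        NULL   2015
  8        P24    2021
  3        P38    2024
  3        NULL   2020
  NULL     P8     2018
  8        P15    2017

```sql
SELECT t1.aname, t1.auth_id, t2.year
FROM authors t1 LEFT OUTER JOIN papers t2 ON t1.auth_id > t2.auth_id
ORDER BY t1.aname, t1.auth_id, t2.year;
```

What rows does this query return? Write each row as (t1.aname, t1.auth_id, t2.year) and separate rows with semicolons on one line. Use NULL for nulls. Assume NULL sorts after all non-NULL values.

LEFT JOIN keeps every row from `authors`; unmatched rows get NULL for `papers`'s columns.
Matching on t1.auth_id > t2.auth_id. A NULL in a compared column never satisfies the condition.
- t1 row (auth_id=6): matches 3 t2 row(s) → 3 output row(s).
- t1 row (auth_id=1): no match → kept, t2 columns NULL.
- t1 row (auth_id=2): no match → kept, t2 columns NULL.
- t1 row (auth_id=NULL): no match → kept, t2 columns NULL.
- t1 row (auth_id=6): matches 3 t2 row(s) → 3 output row(s).
- t1 row (auth_id=2): no match → kept, t2 columns NULL.
- t1 row (auth_id=6): matches 3 t2 row(s) → 3 output row(s).

(Bob, 2, NULL); (Bob, 6, 2015); (Bob, 6, 2020); (Bob, 6, 2024); (Dave, 6, 2015); (Dave, 6, 2020); (Dave, 6, 2024); (Quinn, 6, 2015); (Quinn, 6, 2020); (Quinn, 6, 2024); (Xin, NULL, NULL); (Yara, 2, NULL); (NULL, 1, NULL)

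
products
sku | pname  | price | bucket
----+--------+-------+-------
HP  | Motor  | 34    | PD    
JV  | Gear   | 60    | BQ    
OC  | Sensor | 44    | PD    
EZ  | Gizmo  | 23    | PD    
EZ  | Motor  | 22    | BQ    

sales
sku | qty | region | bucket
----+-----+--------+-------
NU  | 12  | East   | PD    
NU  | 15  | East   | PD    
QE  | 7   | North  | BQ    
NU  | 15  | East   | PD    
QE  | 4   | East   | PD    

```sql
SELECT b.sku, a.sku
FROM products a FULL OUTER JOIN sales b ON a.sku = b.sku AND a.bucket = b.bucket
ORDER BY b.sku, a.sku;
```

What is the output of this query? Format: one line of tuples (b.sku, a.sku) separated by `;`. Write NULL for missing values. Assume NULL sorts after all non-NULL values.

FULL OUTER JOIN keeps every row from both sides; unmatched rows get NULL for the other side's columns.
Matching on a.sku = b.sku AND a.bucket = b.bucket.
Matched pairs: 0; unmatched a rows kept: 5; unmatched b rows kept: 5.

(NU, NULL); (NU, NULL); (NU, NULL); (QE, NULL); (QE, NULL); (NULL, EZ); (NULL, EZ); (NULL, HP); (NULL, JV); (NULL, OC)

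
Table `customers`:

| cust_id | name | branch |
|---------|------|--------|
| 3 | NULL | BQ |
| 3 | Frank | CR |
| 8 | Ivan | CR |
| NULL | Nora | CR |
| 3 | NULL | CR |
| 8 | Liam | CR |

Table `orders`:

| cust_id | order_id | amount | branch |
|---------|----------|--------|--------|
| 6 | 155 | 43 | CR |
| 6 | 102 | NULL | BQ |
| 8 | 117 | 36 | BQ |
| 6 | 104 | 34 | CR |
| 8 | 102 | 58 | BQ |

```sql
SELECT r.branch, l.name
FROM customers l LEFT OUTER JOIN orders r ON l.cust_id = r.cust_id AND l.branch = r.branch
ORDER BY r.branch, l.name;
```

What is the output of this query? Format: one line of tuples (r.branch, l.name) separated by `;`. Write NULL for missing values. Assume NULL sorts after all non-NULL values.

(NULL, Frank); (NULL, Ivan); (NULL, Liam); (NULL, Nora); (NULL, NULL); (NULL, NULL)

LEFT JOIN keeps every row from `customers`; unmatched rows get NULL for `orders`'s columns.
Matching on l.cust_id = r.cust_id AND l.branch = r.branch. A NULL in a compared column never satisfies the condition.
Matched pairs: 0; unmatched l rows kept: 6.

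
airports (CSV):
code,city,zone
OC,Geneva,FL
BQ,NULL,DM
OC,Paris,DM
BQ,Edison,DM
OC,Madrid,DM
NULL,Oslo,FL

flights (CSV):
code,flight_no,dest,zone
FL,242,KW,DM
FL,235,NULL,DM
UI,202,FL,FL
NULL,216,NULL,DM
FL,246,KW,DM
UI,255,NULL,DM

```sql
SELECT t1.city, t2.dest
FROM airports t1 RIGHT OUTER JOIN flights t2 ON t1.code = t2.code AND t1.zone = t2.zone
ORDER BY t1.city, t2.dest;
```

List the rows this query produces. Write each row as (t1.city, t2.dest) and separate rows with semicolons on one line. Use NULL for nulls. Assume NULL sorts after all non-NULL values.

(NULL, FL); (NULL, KW); (NULL, KW); (NULL, NULL); (NULL, NULL); (NULL, NULL)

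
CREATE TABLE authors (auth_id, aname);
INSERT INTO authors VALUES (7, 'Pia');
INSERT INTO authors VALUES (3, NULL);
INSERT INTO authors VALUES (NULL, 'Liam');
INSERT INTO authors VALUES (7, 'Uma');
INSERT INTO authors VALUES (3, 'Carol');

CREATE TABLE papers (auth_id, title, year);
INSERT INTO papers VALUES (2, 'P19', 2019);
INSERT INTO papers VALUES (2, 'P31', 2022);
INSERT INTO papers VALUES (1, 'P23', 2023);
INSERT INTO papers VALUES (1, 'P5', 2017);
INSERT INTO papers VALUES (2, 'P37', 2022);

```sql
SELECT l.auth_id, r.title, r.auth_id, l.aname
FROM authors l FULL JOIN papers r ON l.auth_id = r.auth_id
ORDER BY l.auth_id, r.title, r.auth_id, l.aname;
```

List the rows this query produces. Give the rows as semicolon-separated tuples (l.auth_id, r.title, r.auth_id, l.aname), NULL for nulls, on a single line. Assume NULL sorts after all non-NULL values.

(3, NULL, NULL, Carol); (3, NULL, NULL, NULL); (7, NULL, NULL, Pia); (7, NULL, NULL, Uma); (NULL, P19, 2, NULL); (NULL, P23, 1, NULL); (NULL, P31, 2, NULL); (NULL, P37, 2, NULL); (NULL, P5, 1, NULL); (NULL, NULL, NULL, Liam)

FULL OUTER JOIN keeps every row from both sides; unmatched rows get NULL for the other side's columns.
Matching on l.auth_id = r.auth_id. A NULL in a compared column never satisfies the condition.
- l row (auth_id=7): no match → kept, r columns NULL.
- l row (auth_id=3): no match → kept, r columns NULL.
- l row (auth_id=NULL): no match → kept, r columns NULL.
- l row (auth_id=7): no match → kept, r columns NULL.
- l row (auth_id=3): no match → kept, r columns NULL.
- plus 5 unmatched r row(s), each kept with NULL l columns.
After projecting and ordering:
l.auth_id | r.title | r.auth_id | l.aname
3 | NULL | NULL | Carol
3 | NULL | NULL | NULL
7 | NULL | NULL | Pia
7 | NULL | NULL | Uma
NULL | P19 | 2 | NULL
NULL | P23 | 1 | NULL
NULL | P31 | 2 | NULL
NULL | P37 | 2 | NULL
NULL | P5 | 1 | NULL
NULL | NULL | NULL | Liam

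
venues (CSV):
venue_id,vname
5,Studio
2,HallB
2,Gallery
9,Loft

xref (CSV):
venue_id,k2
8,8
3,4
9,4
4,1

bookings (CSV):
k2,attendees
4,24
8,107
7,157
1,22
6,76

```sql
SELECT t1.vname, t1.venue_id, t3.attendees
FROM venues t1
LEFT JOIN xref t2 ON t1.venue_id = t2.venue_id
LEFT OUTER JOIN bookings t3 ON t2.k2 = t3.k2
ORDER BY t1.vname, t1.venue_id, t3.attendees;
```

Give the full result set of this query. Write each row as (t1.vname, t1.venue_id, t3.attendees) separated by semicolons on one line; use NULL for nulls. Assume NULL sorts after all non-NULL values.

Step 1 — t1 LEFT JOIN t2 on venue_id → 4 row(s).
Then LEFT JOIN `bookings t3` on k2: each of those 4 rows is kept; rows whose t2.k2 has no match in t3 get NULL for t3's columns.

(Gallery, 2, NULL); (HallB, 2, NULL); (Loft, 9, 24); (Studio, 5, NULL)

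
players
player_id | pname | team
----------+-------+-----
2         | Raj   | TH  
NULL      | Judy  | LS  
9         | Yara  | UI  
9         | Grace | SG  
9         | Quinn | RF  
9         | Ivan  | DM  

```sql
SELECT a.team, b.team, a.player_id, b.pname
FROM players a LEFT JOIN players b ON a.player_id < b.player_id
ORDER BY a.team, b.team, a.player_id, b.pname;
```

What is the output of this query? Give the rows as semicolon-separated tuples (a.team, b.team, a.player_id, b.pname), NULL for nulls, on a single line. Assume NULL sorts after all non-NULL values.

(DM, NULL, 9, NULL); (LS, NULL, NULL, NULL); (RF, NULL, 9, NULL); (SG, NULL, 9, NULL); (TH, DM, 2, Ivan); (TH, RF, 2, Quinn); (TH, SG, 2, Grace); (TH, UI, 2, Yara); (UI, NULL, 9, NULL)

LEFT JOIN keeps every row from `players a`; unmatched rows get NULL for `players b`'s columns.
Matching on a.player_id < b.player_id. A NULL in a compared column never satisfies the condition.
Matched pairs: 4; unmatched a rows kept: 5.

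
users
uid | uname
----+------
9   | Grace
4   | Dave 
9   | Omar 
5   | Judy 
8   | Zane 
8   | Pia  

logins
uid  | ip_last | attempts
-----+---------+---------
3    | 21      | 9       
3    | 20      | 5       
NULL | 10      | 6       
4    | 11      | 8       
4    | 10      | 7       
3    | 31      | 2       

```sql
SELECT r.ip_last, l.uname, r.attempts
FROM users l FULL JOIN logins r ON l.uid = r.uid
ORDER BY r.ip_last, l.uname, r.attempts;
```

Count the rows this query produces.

11

FULL OUTER JOIN keeps every row from both sides; unmatched rows get NULL for the other side's columns.
Matching on l.uid = r.uid. A NULL in a compared column never satisfies the condition.
Matched pairs: 2; unmatched l rows kept: 5; unmatched r rows kept: 4.
Total: 2 matched + 9 padded = 11 rows.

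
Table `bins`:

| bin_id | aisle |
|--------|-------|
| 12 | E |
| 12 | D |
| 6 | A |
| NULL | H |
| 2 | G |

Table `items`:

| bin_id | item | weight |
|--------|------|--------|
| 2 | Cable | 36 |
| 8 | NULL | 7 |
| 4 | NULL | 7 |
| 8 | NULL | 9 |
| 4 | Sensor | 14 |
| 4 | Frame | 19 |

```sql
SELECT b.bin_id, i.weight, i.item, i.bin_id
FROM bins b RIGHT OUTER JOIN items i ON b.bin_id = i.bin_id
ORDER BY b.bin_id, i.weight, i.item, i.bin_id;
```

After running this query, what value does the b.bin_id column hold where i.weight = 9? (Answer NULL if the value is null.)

NULL

RIGHT JOIN keeps every row from `items`; unmatched rows get NULL for `bins`'s columns.
Matching on b.bin_id = i.bin_id. A NULL in a compared column never satisfies the condition.
- bin_id=12: no matching i row.
- bin_id=12: no matching i row.
- bin_id=6: no matching i row.
- bin_id=NULL: no matching i row.
- bin_id=2: 1 matching i row(s), so 1 row(s) emitted.
- 5 row(s) from i found no b partner → padded with NULL.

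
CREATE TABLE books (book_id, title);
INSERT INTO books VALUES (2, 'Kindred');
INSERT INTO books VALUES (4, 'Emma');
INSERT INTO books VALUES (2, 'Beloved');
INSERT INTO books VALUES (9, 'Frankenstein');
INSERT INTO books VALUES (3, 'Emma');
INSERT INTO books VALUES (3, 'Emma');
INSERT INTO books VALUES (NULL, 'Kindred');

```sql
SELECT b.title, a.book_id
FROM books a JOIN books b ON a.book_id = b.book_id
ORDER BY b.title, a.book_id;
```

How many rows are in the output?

INNER JOIN keeps only pairs where the ON condition holds.
Matching on a.book_id = b.book_id. A NULL in a compared column never satisfies the condition.
- a (book_id=2) pairs with 2 row(s) of b.
- a (book_id=4) pairs with 1 row(s) of b.
- a (book_id=2) pairs with 2 row(s) of b.
- a (book_id=9) pairs with 1 row(s) of b.
- a (book_id=3) pairs with 2 row(s) of b.
- a (book_id=3) pairs with 2 row(s) of b.
- a (book_id=NULL) has no partner → excluded.
Total: 10 rows.

10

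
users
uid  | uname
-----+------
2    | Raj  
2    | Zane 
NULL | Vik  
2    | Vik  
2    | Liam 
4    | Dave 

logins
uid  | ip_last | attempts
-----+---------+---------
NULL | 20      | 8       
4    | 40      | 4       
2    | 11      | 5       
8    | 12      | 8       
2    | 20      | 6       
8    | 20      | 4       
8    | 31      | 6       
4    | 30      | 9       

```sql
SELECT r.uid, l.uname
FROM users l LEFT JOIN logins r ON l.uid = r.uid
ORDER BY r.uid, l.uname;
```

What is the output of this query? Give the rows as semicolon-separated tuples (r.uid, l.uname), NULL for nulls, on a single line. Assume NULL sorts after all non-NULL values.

(2, Liam); (2, Liam); (2, Raj); (2, Raj); (2, Vik); (2, Vik); (2, Zane); (2, Zane); (4, Dave); (4, Dave); (NULL, Vik)

LEFT JOIN keeps every row from `users`; unmatched rows get NULL for `logins`'s columns.
Matching on l.uid = r.uid. A NULL in a compared column never satisfies the condition.
- l (uid=2) pairs with 2 row(s) of r.
- l (uid=2) pairs with 2 row(s) of r.
- l (uid=NULL) has no partner → padded with NULL.
- l (uid=2) pairs with 2 row(s) of r.
- l (uid=2) pairs with 2 row(s) of r.
- l (uid=4) pairs with 2 row(s) of r.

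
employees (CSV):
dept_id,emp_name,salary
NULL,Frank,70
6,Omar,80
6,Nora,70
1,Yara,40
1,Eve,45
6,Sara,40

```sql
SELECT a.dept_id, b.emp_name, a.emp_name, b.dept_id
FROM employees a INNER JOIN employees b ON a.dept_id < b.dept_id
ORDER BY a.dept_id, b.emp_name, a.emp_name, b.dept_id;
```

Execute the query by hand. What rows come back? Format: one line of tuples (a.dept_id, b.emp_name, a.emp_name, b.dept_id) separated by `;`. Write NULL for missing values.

INNER JOIN keeps only pairs where the ON condition holds.
Matching on a.dept_id < b.dept_id. A NULL in a compared column never satisfies the condition.
- a[0] dept_id=NULL → no match; dropped.
- a[1] dept_id=6 → no match; dropped.
- a[2] dept_id=6 → no match; dropped.
- a[3] dept_id=1 → 3 match(es) in b → 3 row(s).
- a[4] dept_id=1 → 3 match(es) in b → 3 row(s).
- a[5] dept_id=6 → no match; dropped.
After projecting and ordering:
a.dept_id | b.emp_name | a.emp_name | b.dept_id
1 | Nora | Eve | 6
1 | Nora | Yara | 6
1 | Omar | Eve | 6
1 | Omar | Yara | 6
1 | Sara | Eve | 6
1 | Sara | Yara | 6

(1, Nora, Eve, 6); (1, Nora, Yara, 6); (1, Omar, Eve, 6); (1, Omar, Yara, 6); (1, Sara, Eve, 6); (1, Sara, Yara, 6)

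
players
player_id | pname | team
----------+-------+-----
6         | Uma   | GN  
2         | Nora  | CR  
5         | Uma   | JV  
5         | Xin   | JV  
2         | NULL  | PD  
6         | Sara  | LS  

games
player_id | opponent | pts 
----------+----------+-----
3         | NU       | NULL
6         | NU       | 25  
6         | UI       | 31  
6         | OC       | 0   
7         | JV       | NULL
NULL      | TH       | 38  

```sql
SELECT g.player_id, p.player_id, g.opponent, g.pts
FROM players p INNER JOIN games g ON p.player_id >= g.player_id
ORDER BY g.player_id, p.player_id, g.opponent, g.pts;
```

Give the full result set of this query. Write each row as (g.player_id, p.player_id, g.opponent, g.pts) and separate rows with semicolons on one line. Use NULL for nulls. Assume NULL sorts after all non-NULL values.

INNER JOIN keeps only pairs where the ON condition holds.
Matching on p.player_id >= g.player_id. A NULL in a compared column never satisfies the condition.
- p[0] player_id=6 → 4 match(es) in g → 4 row(s).
- p[1] player_id=2 → no match; dropped.
- p[2] player_id=5 → 1 match(es) in g → 1 row(s).
- p[3] player_id=5 → 1 match(es) in g → 1 row(s).
- p[4] player_id=2 → no match; dropped.
- p[5] player_id=6 → 4 match(es) in g → 4 row(s).
After projecting and ordering:
g.player_id | p.player_id | g.opponent | g.pts
3 | 5 | NU | NULL
3 | 5 | NU | NULL
3 | 6 | NU | NULL
3 | 6 | NU | NULL
6 | 6 | NU | 25
6 | 6 | NU | 25
6 | 6 | OC | 0
6 | 6 | OC | 0
6 | 6 | UI | 31
6 | 6 | UI | 31

(3, 5, NU, NULL); (3, 5, NU, NULL); (3, 6, NU, NULL); (3, 6, NU, NULL); (6, 6, NU, 25); (6, 6, NU, 25); (6, 6, OC, 0); (6, 6, OC, 0); (6, 6, UI, 31); (6, 6, UI, 31)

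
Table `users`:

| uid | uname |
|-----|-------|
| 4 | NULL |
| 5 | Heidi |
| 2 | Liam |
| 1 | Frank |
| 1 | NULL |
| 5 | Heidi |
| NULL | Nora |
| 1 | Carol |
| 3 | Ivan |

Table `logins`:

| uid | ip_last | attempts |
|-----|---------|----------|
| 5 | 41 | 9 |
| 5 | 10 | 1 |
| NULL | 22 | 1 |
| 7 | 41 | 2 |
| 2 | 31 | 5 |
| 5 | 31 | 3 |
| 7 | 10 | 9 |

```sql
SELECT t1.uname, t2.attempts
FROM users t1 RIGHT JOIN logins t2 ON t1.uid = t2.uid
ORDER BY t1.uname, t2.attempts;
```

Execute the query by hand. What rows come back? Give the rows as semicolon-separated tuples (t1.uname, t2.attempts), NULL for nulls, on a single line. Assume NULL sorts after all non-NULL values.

(Heidi, 1); (Heidi, 1); (Heidi, 3); (Heidi, 3); (Heidi, 9); (Heidi, 9); (Liam, 5); (NULL, 1); (NULL, 2); (NULL, 9)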